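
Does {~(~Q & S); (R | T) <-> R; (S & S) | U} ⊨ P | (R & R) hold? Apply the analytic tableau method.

Initial set: {~(~Q & S); ((R | T) <-> R); ((S & S) | U); ~(P | (R & R))}.
~(P | (R & R)): α-rule — add ~P, ~(R & R).
~(~Q & S): β-rule — branch into ~~Q  //  ~S.
  branch 1 (add ~~Q):
    ((R | T) <-> R): β-rule — branch into (R | T), R  //  ~(R | T), ~R.
      branch 1.1 (add (R | T), R):
        ((S & S) | U): β-rule — branch into (S & S)  //  U.
          branch 1.1.1 (add (S & S)):
            (S & S): α-rule — add S, S.
            ~(R & R): β-rule — branch into ~R  //  ~R.
              branch 1.1.1.1 (add ~R):
                × closes — contains both R and ~R.
              branch 1.1.1.2 (add ~R):
                × closes — contains both R and ~R.
          branch 1.1.2 (add U):
            ~(R & R): β-rule — branch into ~R  //  ~R.
              branch 1.1.2.1 (add ~R):
                × closes — contains both R and ~R.
              branch 1.1.2.2 (add ~R):
                × closes — contains both R and ~R.
      branch 1.2 (add ~(R | T), ~R):
        ~(R | T): α-rule — add ~R, ~T.
        ((S & S) | U): β-rule — branch into (S & S)  //  U.
          branch 1.2.1 (add (S & S)):
            (S & S): α-rule — add S, S.
            ~(R & R): β-rule — branch into ~R  //  ~R.
              branch 1.2.1.1 (add ~R):
                ○ open, literals {P=0, Q=1, R=0, S=1, T=0}.
              branch 1.2.1.2 (add ~R):
                ○ open, literals {P=0, Q=1, R=0, S=1, T=0}.
          branch 1.2.2 (add U):
            ~(R & R): β-rule — branch into ~R  //  ~R.
              branch 1.2.2.1 (add ~R):
                ○ open, literals {P=0, Q=1, R=0, T=0, U=1}.
              branch 1.2.2.2 (add ~R):
                ○ open, literals {P=0, Q=1, R=0, T=0, U=1}.
  branch 2 (add ~S):
    ((R | T) <-> R): β-rule — branch into (R | T), R  //  ~(R | T), ~R.
      branch 2.1 (add (R | T), R):
        ((S & S) | U): β-rule — branch into (S & S)  //  U.
          branch 2.1.1 (add (S & S)):
            (S & S): α-rule — add S, S.
            × closes — contains both S and ~S.
          branch 2.1.2 (add U):
            ~(R & R): β-rule — branch into ~R  //  ~R.
              branch 2.1.2.1 (add ~R):
                × closes — contains both R and ~R.
              branch 2.1.2.2 (add ~R):
                × closes — contains both R and ~R.
      branch 2.2 (add ~(R | T), ~R):
        ~(R | T): α-rule — add ~R, ~T.
        ((S & S) | U): β-rule — branch into (S & S)  //  U.
          branch 2.2.1 (add (S & S)):
            (S & S): α-rule — add S, S.
            × closes — contains both S and ~S.
          branch 2.2.2 (add U):
            ~(R & R): β-rule — branch into ~R  //  ~R.
              branch 2.2.2.1 (add ~R):
                ○ open, literals {P=0, R=0, S=0, T=0, U=1}.
              branch 2.2.2.2 (add ~R):
                ○ open, literals {P=0, R=0, S=0, T=0, U=1}.
8 branches closed, 6 open.
An open branch gives a countermodel: P=0, Q=1, R=0, S=1, T=0 (unmentioned atoms arbitrary); the premises hold there but the conclusion fails.

No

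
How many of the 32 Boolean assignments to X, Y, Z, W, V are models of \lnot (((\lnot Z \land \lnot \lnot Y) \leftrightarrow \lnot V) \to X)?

Initial set: {\lnot (((\lnot Z \land \lnot \lnot Y) \leftrightarrow \lnot V) \to X)}.
\lnot (((\lnot Z \land \lnot \lnot Y) \leftrightarrow \lnot V) \to X): α-rule — add ((\lnot Z \land \lnot \lnot Y) \leftrightarrow \lnot V), \lnot X.
((\lnot Z \land \lnot \lnot Y) \leftrightarrow \lnot V): β-rule — branch into (\lnot Z \land \lnot \lnot Y), \lnot V  //  \lnot (\lnot Z \land \lnot \lnot Y), \lnot \lnot V.
  branch 1 (add (\lnot Z \land \lnot \lnot Y), \lnot V):
    (\lnot Z \land \lnot \lnot Y): α-rule — add \lnot Z, \lnot \lnot Y.
    \lnot \lnot Y: drop double negation, giving Y.
    ○ open, literals {V=F, X=F, Y=T, Z=F}.
  branch 2 (add \lnot (\lnot Z \land \lnot \lnot Y), \lnot \lnot V):
    \lnot (\lnot Z \land \lnot \lnot Y): β-rule — branch into \lnot \lnot Z  //  \lnot \lnot \lnot Y.
      branch 2.1 (add \lnot \lnot Z):
        ○ open, literals {V=T, X=F, Z=T}.
      branch 2.2 (add \lnot \lnot \lnot Y):
        \lnot \lnot \lnot Y: drop double negation, giving \lnot Y.
        ○ open, literals {V=T, X=F, Y=F}.
0 branches closed, 3 open.
Each open branch fixes some atoms; the unmentioned ones are free. Counting distinct full assignments: branch {V=F, X=F, Y=T, Z=F} (W) contributes 2 new; branch {V=T, X=F, Z=T} (Y, W) contributes 4 new; branch {V=T, X=F, Y=F} (Z, W) contributes 2 new. Total: 8.

8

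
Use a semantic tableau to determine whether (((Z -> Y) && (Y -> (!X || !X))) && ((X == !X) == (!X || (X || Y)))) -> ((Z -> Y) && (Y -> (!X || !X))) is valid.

Assume the negation and expand:
Initial set: {!((((Z -> Y) && (Y -> (!X || !X))) && ((X == !X) == (!X || (X || Y)))) -> ((Z -> Y) && (Y -> (!X || !X))))}.
!((((Z -> Y) && (Y -> (!X || !X))) && ((X == !X) == (!X || (X || Y)))) -> ((Z -> Y) && (Y -> (!X || !X)))): α-rule — add (((Z -> Y) && (Y -> (!X || !X))) && ((X == !X) == (!X || (X || Y)))), !((Z -> Y) && (Y -> (!X || !X))).
(((Z -> Y) && (Y -> (!X || !X))) && ((X == !X) == (!X || (X || Y)))): α-rule — add ((Z -> Y) && (Y -> (!X || !X))), ((X == !X) == (!X || (X || Y))).
((Z -> Y) && (Y -> (!X || !X))): α-rule — add (Z -> Y), (Y -> (!X || !X)).
!((Z -> Y) && (Y -> (!X || !X))): β-rule — branch into !(Z -> Y)  //  !(Y -> (!X || !X)).
  branch 1 (add !(Z -> Y)):
    !(Z -> Y): α-rule — add Z, !Y.
    ((X == !X) == (!X || (X || Y))): β-rule — branch into (X == !X), (!X || (X || Y))  //  !(X == !X), !(!X || (X || Y)).
      branch 1.1 (add (X == !X), (!X || (X || Y))):
        (Z -> Y): β-rule — branch into !Z  //  Y.
          branch 1.1.1 (add !Z):
            × closes — contains both Z and !Z.
          branch 1.1.2 (add Y):
            × closes — contains both Y and !Y.
      branch 1.2 (add !(X == !X), !(!X || (X || Y))):
        !(!X || (X || Y)): α-rule — add !!X, !(X || Y).
        !(X || Y): α-rule — add !X, !Y.
        × closes — contains both X and !X.
  branch 2 (add !(Y -> (!X || !X))):
    !(Y -> (!X || !X)): α-rule — add Y, !(!X || !X).
    !(!X || !X): α-rule — add !!X, !!X.
    ((X == !X) == (!X || (X || Y))): β-rule — branch into (X == !X), (!X || (X || Y))  //  !(X == !X), !(!X || (X || Y)).
      branch 2.1 (add (X == !X), (!X || (X || Y))):
        (Z -> Y): β-rule — branch into !Z  //  Y.
          branch 2.1.1 (add !Z):
            (Y -> (!X || !X)): β-rule — branch into !Y  //  (!X || !X).
              branch 2.1.1.1 (add !Y):
                × closes — contains both Y and !Y.
              branch 2.1.1.2 (add (!X || !X)):
                (X == !X): β-rule — branch into X, !X  //  !X, !!X.
                  branch 2.1.1.2.1 (add X, !X):
                    × closes — contains both X and !X.
                  branch 2.1.1.2.2 (add !X, !!X):
                    × closes — contains both X and !X.
          branch 2.1.2 (add Y):
            (Y -> (!X || !X)): β-rule — branch into !Y  //  (!X || !X).
              branch 2.1.2.1 (add !Y):
                × closes — contains both Y and !Y.
              branch 2.1.2.2 (add (!X || !X)):
                (X == !X): β-rule — branch into X, !X  //  !X, !!X.
                  branch 2.1.2.2.1 (add X, !X):
                    × closes — contains both X and !X.
                  branch 2.1.2.2.2 (add !X, !!X):
                    × closes — contains both X and !X.
      branch 2.2 (add !(X == !X), !(!X || (X || Y))):
        !(!X || (X || Y)): α-rule — add !!X, !(X || Y).
        !(X || Y): α-rule — add !X, !Y.
        × closes — contains both X and !X.
All 10 branches close.
Every branch closed, so the negation is unsatisfiable and the formula is valid.

Valid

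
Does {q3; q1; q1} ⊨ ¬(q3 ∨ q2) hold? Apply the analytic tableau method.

No

Initial set: {q3; q1; q1; ¬¬(q3 ∨ q2)}.
¬¬(q3 ∨ q2): β-rule — branch into q3  //  q2.
  branch 1 (add q3):
    ○ open, literals {q1=true, q3=true}.
  branch 2 (add q2):
    ○ open, literals {q1=true, q2=true, q3=true}.
0 branches closed, 2 open.
An open branch gives a countermodel: q1=true, q3=true (unmentioned atoms arbitrary); the premises hold there but the conclusion fails.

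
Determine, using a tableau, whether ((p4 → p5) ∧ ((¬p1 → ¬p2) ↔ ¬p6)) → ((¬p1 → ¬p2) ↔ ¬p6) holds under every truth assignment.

Valid

Assume the negation and expand:
Initial set: {¬(((p4 → p5) ∧ ((¬p1 → ¬p2) ↔ ¬p6)) → ((¬p1 → ¬p2) ↔ ¬p6))}.
¬(((p4 → p5) ∧ ((¬p1 → ¬p2) ↔ ¬p6)) → ((¬p1 → ¬p2) ↔ ¬p6)): α-rule — add ((p4 → p5) ∧ ((¬p1 → ¬p2) ↔ ¬p6)), ¬((¬p1 → ¬p2) ↔ ¬p6).
((p4 → p5) ∧ ((¬p1 → ¬p2) ↔ ¬p6)): α-rule — add (p4 → p5), ((¬p1 → ¬p2) ↔ ¬p6).
¬((¬p1 → ¬p2) ↔ ¬p6): β-rule — branch into (¬p1 → ¬p2), ¬¬p6  //  ¬(¬p1 → ¬p2), ¬p6.
  branch 1 (add (¬p1 → ¬p2), ¬¬p6):
    (p4 → p5): β-rule — branch into ¬p4  //  p5.
      branch 1.1 (add ¬p4):
        ((¬p1 → ¬p2) ↔ ¬p6): β-rule — branch into (¬p1 → ¬p2), ¬p6  //  ¬(¬p1 → ¬p2), ¬¬p6.
          branch 1.1.1 (add (¬p1 → ¬p2), ¬p6):
            × closes — contains both p6 and ¬p6.
          branch 1.1.2 (add ¬(¬p1 → ¬p2), ¬¬p6):
            ¬(¬p1 → ¬p2): α-rule — add ¬p1, ¬¬p2.
            (¬p1 → ¬p2): β-rule — branch into ¬¬p1  //  ¬p2.
              branch 1.1.2.1 (add ¬¬p1):
                × closes — contains both p1 and ¬p1.
              branch 1.1.2.2 (add ¬p2):
                × closes — contains both p2 and ¬p2.
      branch 1.2 (add p5):
        ((¬p1 → ¬p2) ↔ ¬p6): β-rule — branch into (¬p1 → ¬p2), ¬p6  //  ¬(¬p1 → ¬p2), ¬¬p6.
          branch 1.2.1 (add (¬p1 → ¬p2), ¬p6):
            × closes — contains both p6 and ¬p6.
          branch 1.2.2 (add ¬(¬p1 → ¬p2), ¬¬p6):
            ¬(¬p1 → ¬p2): α-rule — add ¬p1, ¬¬p2.
            (¬p1 → ¬p2): β-rule — branch into ¬¬p1  //  ¬p2.
              branch 1.2.2.1 (add ¬¬p1):
                × closes — contains both p1 and ¬p1.
              branch 1.2.2.2 (add ¬p2):
                × closes — contains both p2 and ¬p2.
  branch 2 (add ¬(¬p1 → ¬p2), ¬p6):
    ¬(¬p1 → ¬p2): α-rule — add ¬p1, ¬¬p2.
    (p4 → p5): β-rule — branch into ¬p4  //  p5.
      branch 2.1 (add ¬p4):
        ((¬p1 → ¬p2) ↔ ¬p6): β-rule — branch into (¬p1 → ¬p2), ¬p6  //  ¬(¬p1 → ¬p2), ¬¬p6.
          branch 2.1.1 (add (¬p1 → ¬p2), ¬p6):
            (¬p1 → ¬p2): β-rule — branch into ¬¬p1  //  ¬p2.
              branch 2.1.1.1 (add ¬¬p1):
                × closes — contains both p1 and ¬p1.
              branch 2.1.1.2 (add ¬p2):
                × closes — contains both p2 and ¬p2.
          branch 2.1.2 (add ¬(¬p1 → ¬p2), ¬¬p6):
            × closes — contains both p6 and ¬p6.
      branch 2.2 (add p5):
        ((¬p1 → ¬p2) ↔ ¬p6): β-rule — branch into (¬p1 → ¬p2), ¬p6  //  ¬(¬p1 → ¬p2), ¬¬p6.
          branch 2.2.1 (add (¬p1 → ¬p2), ¬p6):
            (¬p1 → ¬p2): β-rule — branch into ¬¬p1  //  ¬p2.
              branch 2.2.1.1 (add ¬¬p1):
                × closes — contains both p1 and ¬p1.
              branch 2.2.1.2 (add ¬p2):
                × closes — contains both p2 and ¬p2.
          branch 2.2.2 (add ¬(¬p1 → ¬p2), ¬¬p6):
            × closes — contains both p6 and ¬p6.
All 12 branches close.
Every branch closed, so the negation is unsatisfiable and the formula is valid.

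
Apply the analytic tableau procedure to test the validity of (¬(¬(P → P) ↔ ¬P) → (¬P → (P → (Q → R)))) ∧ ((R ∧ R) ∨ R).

Assume the negation and expand:
Initial set: {¬((¬(¬(P → P) ↔ ¬P) → (¬P → (P → (Q → R)))) ∧ ((R ∧ R) ∨ R))}.
¬((¬(¬(P → P) ↔ ¬P) → (¬P → (P → (Q → R)))) ∧ ((R ∧ R) ∨ R)): β-rule — branch into ¬(¬(¬(P → P) ↔ ¬P) → (¬P → (P → (Q → R))))  //  ¬((R ∧ R) ∨ R).
  branch 1 (add ¬(¬(¬(P → P) ↔ ¬P) → (¬P → (P → (Q → R))))):
    ¬(¬(¬(P → P) ↔ ¬P) → (¬P → (P → (Q → R)))): α-rule — add ¬(¬(P → P) ↔ ¬P), ¬(¬P → (P → (Q → R))).
    ¬(¬P → (P → (Q → R))): α-rule — add ¬P, ¬(P → (Q → R)).
    ¬(P → (Q → R)): α-rule — add P, ¬(Q → R).
    × closes — contains both P and ¬P.
  branch 2 (add ¬((R ∧ R) ∨ R)):
    ¬((R ∧ R) ∨ R): α-rule — add ¬(R ∧ R), ¬R.
    ¬(R ∧ R): β-rule — branch into ¬R  //  ¬R.
      branch 2.1 (add ¬R):
        ○ open, literals {R=false}.
      branch 2.2 (add ¬R):
        ○ open, literals {R=false}.
1 branch closed, 2 open.
An open branch gives a countermodel: R=false (unmentioned atoms arbitrary); under it the original formula is false.

Not valid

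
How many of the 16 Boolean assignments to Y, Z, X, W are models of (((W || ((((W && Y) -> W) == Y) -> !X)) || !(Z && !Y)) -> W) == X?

Initial set: {((((W || ((((W && Y) -> W) == Y) -> !X)) || !(Z && !Y)) -> W) == X)}.
((((W || ((((W && Y) -> W) == Y) -> !X)) || !(Z && !Y)) -> W) == X): β-rule — branch into (((W || ((((W && Y) -> W) == Y) -> !X)) || !(Z && !Y)) -> W), X  //  !(((W || ((((W && Y) -> W) == Y) -> !X)) || !(Z && !Y)) -> W), !X.
  branch 1 (add (((W || ((((W && Y) -> W) == Y) -> !X)) || !(Z && !Y)) -> W), X):
    (((W || ((((W && Y) -> W) == Y) -> !X)) || !(Z && !Y)) -> W): β-rule — branch into !((W || ((((W && Y) -> W) == Y) -> !X)) || !(Z && !Y))  //  W.
      branch 1.1 (add !((W || ((((W && Y) -> W) == Y) -> !X)) || !(Z && !Y))):
        !((W || ((((W && Y) -> W) == Y) -> !X)) || !(Z && !Y)): α-rule — add !(W || ((((W && Y) -> W) == Y) -> !X)), !!(Z && !Y).
        !(W || ((((W && Y) -> W) == Y) -> !X)): α-rule — add !W, !((((W && Y) -> W) == Y) -> !X).
        !!(Z && !Y): α-rule — add Z, !Y.
        !((((W && Y) -> W) == Y) -> !X): α-rule — add (((W && Y) -> W) == Y), !!X.
        (((W && Y) -> W) == Y): β-rule — branch into ((W && Y) -> W), Y  //  !((W && Y) -> W), !Y.
          branch 1.1.1 (add ((W && Y) -> W), Y):
            × closes — contains both Y and !Y.
          branch 1.1.2 (add !((W && Y) -> W), !Y):
            !((W && Y) -> W): α-rule — add (W && Y), !W.
            (W && Y): α-rule — add W, Y.
            × closes — contains both W and !W.
      branch 1.2 (add W):
        ○ open, literals {W=true, X=true}.
  branch 2 (add !(((W || ((((W && Y) -> W) == Y) -> !X)) || !(Z && !Y)) -> W), !X):
    !(((W || ((((W && Y) -> W) == Y) -> !X)) || !(Z && !Y)) -> W): α-rule — add ((W || ((((W && Y) -> W) == Y) -> !X)) || !(Z && !Y)), !W.
    ((W || ((((W && Y) -> W) == Y) -> !X)) || !(Z && !Y)): β-rule — branch into (W || ((((W && Y) -> W) == Y) -> !X))  //  !(Z && !Y).
      branch 2.1 (add (W || ((((W && Y) -> W) == Y) -> !X))):
        (W || ((((W && Y) -> W) == Y) -> !X)): β-rule — branch into W  //  ((((W && Y) -> W) == Y) -> !X).
          branch 2.1.1 (add W):
            × closes — contains both W and !W.
          branch 2.1.2 (add ((((W && Y) -> W) == Y) -> !X)):
            ((((W && Y) -> W) == Y) -> !X): β-rule — branch into !(((W && Y) -> W) == Y)  //  !X.
              branch 2.1.2.1 (add !(((W && Y) -> W) == Y)):
                !(((W && Y) -> W) == Y): β-rule — branch into ((W && Y) -> W), !Y  //  !((W && Y) -> W), Y.
                  branch 2.1.2.1.1 (add ((W && Y) -> W), !Y):
                    ((W && Y) -> W): β-rule — branch into !(W && Y)  //  W.
                      branch 2.1.2.1.1.1 (add !(W && Y)):
                        !(W && Y): β-rule — branch into !W  //  !Y.
                          branch 2.1.2.1.1.1.1 (add !W):
                            ○ open, literals {W=false, X=false, Y=false}.
                          branch 2.1.2.1.1.1.2 (add !Y):
                            ○ open, literals {W=false, X=false, Y=false}.
                      branch 2.1.2.1.1.2 (add W):
                        × closes — contains both W and !W.
                  branch 2.1.2.1.2 (add !((W && Y) -> W), Y):
                    !((W && Y) -> W): α-rule — add (W && Y), !W.
                    (W && Y): α-rule — add W, Y.
                    × closes — contains both W and !W.
              branch 2.1.2.2 (add !X):
                ○ open, literals {W=false, X=false}.
      branch 2.2 (add !(Z && !Y)):
        !(Z && !Y): β-rule — branch into !Z  //  !!Y.
          branch 2.2.1 (add !Z):
            ○ open, literals {W=false, X=false, Z=false}.
          branch 2.2.2 (add !!Y):
            ○ open, literals {W=false, X=false, Y=true}.
5 branches closed, 6 open.
Each open branch fixes some atoms; the unmentioned ones are free. Counting distinct full assignments: branch {W=true, X=true} (Y, Z) contributes 4 new; branch {W=false, X=false, Y=false} (Z) contributes 2 new; branch {W=false, X=false, Y=false} (Z) contributes 0 new; branch {W=false, X=false} (Y, Z) contributes 2 new; branch {W=false, X=false, Z=false} (Y) contributes 0 new; branch {W=false, X=false, Y=true} (Z) contributes 0 new. Total: 8.

8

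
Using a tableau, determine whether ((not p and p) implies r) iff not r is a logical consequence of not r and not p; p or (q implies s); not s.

Yes

Initial set: {T (not r and not p); T (p or (q implies s)); T not s; F (((not p and p) implies r) iff not r)}.
T (not r and not p): α-rule — add T not r, T not p.
T (p or (q implies s)): β-rule — branch into T p  //  T (q implies s).
  branch 1 (add T p):
    × closes — contains both p and not p.
  branch 2 (add T (q implies s)):
    F (((not p and p) implies r) iff not r): β-rule — branch into T ((not p and p) implies r), F not r  //  F ((not p and p) implies r), T not r.
      branch 2.1 (add T ((not p and p) implies r), F not r):
        × closes — contains both r and not r.
      branch 2.2 (add F ((not p and p) implies r), T not r):
        F ((not p and p) implies r): α-rule — add T (not p and p), F r.
        T (not p and p): α-rule — add T not p, T p.
        × closes — contains both p and not p.
All 3 branches close.
Every branch closed, so the premises entail the conclusion.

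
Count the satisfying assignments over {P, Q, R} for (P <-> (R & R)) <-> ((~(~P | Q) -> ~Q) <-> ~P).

4

Initial set: {((P <-> (R & R)) <-> ((~(~P | Q) -> ~Q) <-> ~P))}.
((P <-> (R & R)) <-> ((~(~P | Q) -> ~Q) <-> ~P)): β-rule — branch into (P <-> (R & R)), ((~(~P | Q) -> ~Q) <-> ~P)  //  ~(P <-> (R & R)), ~((~(~P | Q) -> ~Q) <-> ~P).
  branch 1 (add (P <-> (R & R)), ((~(~P | Q) -> ~Q) <-> ~P)):
    (P <-> (R & R)): β-rule — branch into P, (R & R)  //  ~P, ~(R & R).
      branch 1.1 (add P, (R & R)):
        (R & R): α-rule — add R, R.
        ((~(~P | Q) -> ~Q) <-> ~P): β-rule — branch into (~(~P | Q) -> ~Q), ~P  //  ~(~(~P | Q) -> ~Q), ~~P.
          branch 1.1.1 (add (~(~P | Q) -> ~Q), ~P):
            × closes — contains both P and ~P.
          branch 1.1.2 (add ~(~(~P | Q) -> ~Q), ~~P):
            ~(~(~P | Q) -> ~Q): α-rule — add ~(~P | Q), ~~Q.
            ~(~P | Q): α-rule — add ~~P, ~Q.
            × closes — contains both Q and ~Q.
      branch 1.2 (add ~P, ~(R & R)):
        ((~(~P | Q) -> ~Q) <-> ~P): β-rule — branch into (~(~P | Q) -> ~Q), ~P  //  ~(~(~P | Q) -> ~Q), ~~P.
          branch 1.2.1 (add (~(~P | Q) -> ~Q), ~P):
            ~(R & R): β-rule — branch into ~R  //  ~R.
              branch 1.2.1.1 (add ~R):
                (~(~P | Q) -> ~Q): β-rule — branch into ~~(~P | Q)  //  ~Q.
                  branch 1.2.1.1.1 (add ~~(~P | Q)):
                    ~~(~P | Q): β-rule — branch into ~P  //  Q.
                      branch 1.2.1.1.1.1 (add ~P):
                        ○ open, literals {P=0, R=0}.
                      branch 1.2.1.1.1.2 (add Q):
                        ○ open, literals {P=0, Q=1, R=0}.
                  branch 1.2.1.1.2 (add ~Q):
                    ○ open, literals {P=0, Q=0, R=0}.
              branch 1.2.1.2 (add ~R):
                (~(~P | Q) -> ~Q): β-rule — branch into ~~(~P | Q)  //  ~Q.
                  branch 1.2.1.2.1 (add ~~(~P | Q)):
                    ~~(~P | Q): β-rule — branch into ~P  //  Q.
                      branch 1.2.1.2.1.1 (add ~P):
                        ○ open, literals {P=0, R=0}.
                      branch 1.2.1.2.1.2 (add Q):
                        ○ open, literals {P=0, Q=1, R=0}.
                  branch 1.2.1.2.2 (add ~Q):
                    ○ open, literals {P=0, Q=0, R=0}.
          branch 1.2.2 (add ~(~(~P | Q) -> ~Q), ~~P):
            × closes — contains both P and ~P.
  branch 2 (add ~(P <-> (R & R)), ~((~(~P | Q) -> ~Q) <-> ~P)):
    ~(P <-> (R & R)): β-rule — branch into P, ~(R & R)  //  ~P, (R & R).
      branch 2.1 (add P, ~(R & R)):
        ~((~(~P | Q) -> ~Q) <-> ~P): β-rule — branch into (~(~P | Q) -> ~Q), ~~P  //  ~(~(~P | Q) -> ~Q), ~P.
          branch 2.1.1 (add (~(~P | Q) -> ~Q), ~~P):
            ~(R & R): β-rule — branch into ~R  //  ~R.
              branch 2.1.1.1 (add ~R):
                (~(~P | Q) -> ~Q): β-rule — branch into ~~(~P | Q)  //  ~Q.
                  branch 2.1.1.1.1 (add ~~(~P | Q)):
                    ~~(~P | Q): β-rule — branch into ~P  //  Q.
                      branch 2.1.1.1.1.1 (add ~P):
                        × closes — contains both P and ~P.
                      branch 2.1.1.1.1.2 (add Q):
                        ○ open, literals {P=1, Q=1, R=0}.
                  branch 2.1.1.1.2 (add ~Q):
                    ○ open, literals {P=1, Q=0, R=0}.
              branch 2.1.1.2 (add ~R):
                (~(~P | Q) -> ~Q): β-rule — branch into ~~(~P | Q)  //  ~Q.
                  branch 2.1.1.2.1 (add ~~(~P | Q)):
                    ~~(~P | Q): β-rule — branch into ~P  //  Q.
                      branch 2.1.1.2.1.1 (add ~P):
                        × closes — contains both P and ~P.
                      branch 2.1.1.2.1.2 (add Q):
                        ○ open, literals {P=1, Q=1, R=0}.
                  branch 2.1.1.2.2 (add ~Q):
                    ○ open, literals {P=1, Q=0, R=0}.
          branch 2.1.2 (add ~(~(~P | Q) -> ~Q), ~P):
            × closes — contains both P and ~P.
      branch 2.2 (add ~P, (R & R)):
        (R & R): α-rule — add R, R.
        ~((~(~P | Q) -> ~Q) <-> ~P): β-rule — branch into (~(~P | Q) -> ~Q), ~~P  //  ~(~(~P | Q) -> ~Q), ~P.
          branch 2.2.1 (add (~(~P | Q) -> ~Q), ~~P):
            × closes — contains both P and ~P.
          branch 2.2.2 (add ~(~(~P | Q) -> ~Q), ~P):
            ~(~(~P | Q) -> ~Q): α-rule — add ~(~P | Q), ~~Q.
            ~(~P | Q): α-rule — add ~~P, ~Q.
            × closes — contains both P and ~P.
8 branches closed, 10 open.
Each open branch fixes some atoms; the unmentioned ones are free. Counting distinct full assignments: branch {P=0, R=0} (Q) contributes 2 new; branch {P=0, Q=1, R=0} (none free) contributes 0 new; branch {P=0, Q=0, R=0} (none free) contributes 0 new; branch {P=0, R=0} (Q) contributes 0 new; branch {P=0, Q=1, R=0} (none free) contributes 0 new; branch {P=0, Q=0, R=0} (none free) contributes 0 new; branch {P=1, Q=1, R=0} (none free) contributes 1 new; branch {P=1, Q=0, R=0} (none free) contributes 1 new; branch {P=1, Q=1, R=0} (none free) contributes 0 new; branch {P=1, Q=0, R=0} (none free) contributes 0 new. Total: 4.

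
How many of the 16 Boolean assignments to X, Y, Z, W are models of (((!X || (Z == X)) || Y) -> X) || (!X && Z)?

12

Initial set: {((((!X || (Z == X)) || Y) -> X) || (!X && Z))}.
((((!X || (Z == X)) || Y) -> X) || (!X && Z)): β-rule — branch into (((!X || (Z == X)) || Y) -> X)  //  (!X && Z).
  branch 1 (add (((!X || (Z == X)) || Y) -> X)):
    (((!X || (Z == X)) || Y) -> X): β-rule — branch into !((!X || (Z == X)) || Y)  //  X.
      branch 1.1 (add !((!X || (Z == X)) || Y)):
        !((!X || (Z == X)) || Y): α-rule — add !(!X || (Z == X)), !Y.
        !(!X || (Z == X)): α-rule — add !!X, !(Z == X).
        !(Z == X): β-rule — branch into Z, !X  //  !Z, X.
          branch 1.1.1 (add Z, !X):
            × closes — contains both X and !X.
          branch 1.1.2 (add !Z, X):
            ○ open, literals {X=T, Y=F, Z=F}.
      branch 1.2 (add X):
        ○ open, literals {X=T}.
  branch 2 (add (!X && Z)):
    (!X && Z): α-rule — add !X, Z.
    ○ open, literals {X=F, Z=T}.
1 branch closed, 3 open.
Each open branch fixes some atoms; the unmentioned ones are free. Counting distinct full assignments: branch {X=T, Y=F, Z=F} (W) contributes 2 new; branch {X=T} (Y, Z, W) contributes 6 new; branch {X=F, Z=T} (Y, W) contributes 4 new. Total: 12.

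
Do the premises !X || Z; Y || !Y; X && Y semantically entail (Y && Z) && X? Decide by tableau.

Initial set: {(!X || Z); (Y || !Y); (X && Y); !((Y && Z) && X)}.
(X && Y): α-rule — add X, Y.
(!X || Z): β-rule — branch into !X  //  Z.
  branch 1 (add !X):
    × closes — contains both X and !X.
  branch 2 (add Z):
    (Y || !Y): β-rule — branch into Y  //  !Y.
      branch 2.1 (add Y):
        !((Y && Z) && X): β-rule — branch into !(Y && Z)  //  !X.
          branch 2.1.1 (add !(Y && Z)):
            !(Y && Z): β-rule — branch into !Y  //  !Z.
              branch 2.1.1.1 (add !Y):
                × closes — contains both Y and !Y.
              branch 2.1.1.2 (add !Z):
                × closes — contains both Z and !Z.
          branch 2.1.2 (add !X):
            × closes — contains both X and !X.
      branch 2.2 (add !Y):
        × closes — contains both Y and !Y.
All 5 branches close.
Every branch closed, so the premises entail the conclusion.

Yes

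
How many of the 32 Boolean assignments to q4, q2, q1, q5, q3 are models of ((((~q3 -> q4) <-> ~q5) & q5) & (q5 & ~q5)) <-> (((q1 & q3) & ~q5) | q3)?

16

Initial set: {T (((((~q3 -> q4) <-> ~q5) & q5) & (q5 & ~q5)) <-> (((q1 & q3) & ~q5) | q3))}.
T (((((~q3 -> q4) <-> ~q5) & q5) & (q5 & ~q5)) <-> (((q1 & q3) & ~q5) | q3)): β-rule — branch into T ((((~q3 -> q4) <-> ~q5) & q5) & (q5 & ~q5)), T (((q1 & q3) & ~q5) | q3)  //  F ((((~q3 -> q4) <-> ~q5) & q5) & (q5 & ~q5)), F (((q1 & q3) & ~q5) | q3).
  branch 1 (add T ((((~q3 -> q4) <-> ~q5) & q5) & (q5 & ~q5)), T (((q1 & q3) & ~q5) | q3)):
    T ((((~q3 -> q4) <-> ~q5) & q5) & (q5 & ~q5)): α-rule — add T (((~q3 -> q4) <-> ~q5) & q5), T (q5 & ~q5).
    T (((~q3 -> q4) <-> ~q5) & q5): α-rule — add T ((~q3 -> q4) <-> ~q5), T q5.
    T (q5 & ~q5): α-rule — add T q5, T ~q5.
    × closes — contains both q5 and ~q5.
  branch 2 (add F ((((~q3 -> q4) <-> ~q5) & q5) & (q5 & ~q5)), F (((q1 & q3) & ~q5) | q3)):
    F (((q1 & q3) & ~q5) | q3): α-rule — add F ((q1 & q3) & ~q5), F q3.
    F ((((~q3 -> q4) <-> ~q5) & q5) & (q5 & ~q5)): β-rule — branch into F (((~q3 -> q4) <-> ~q5) & q5)  //  F (q5 & ~q5).
      branch 2.1 (add F (((~q3 -> q4) <-> ~q5) & q5)):
        F ((q1 & q3) & ~q5): β-rule — branch into F (q1 & q3)  //  F ~q5.
          branch 2.1.1 (add F (q1 & q3)):
            F (((~q3 -> q4) <-> ~q5) & q5): β-rule — branch into F ((~q3 -> q4) <-> ~q5)  //  F q5.
              branch 2.1.1.1 (add F ((~q3 -> q4) <-> ~q5)):
                F (q1 & q3): β-rule — branch into F q1  //  F q3.
                  branch 2.1.1.1.1 (add F q1):
                    F ((~q3 -> q4) <-> ~q5): β-rule — branch into T (~q3 -> q4), F ~q5  //  F (~q3 -> q4), T ~q5.
                      branch 2.1.1.1.1.1 (add T (~q3 -> q4), F ~q5):
                        T (~q3 -> q4): β-rule — branch into F ~q3  //  T q4.
                          branch 2.1.1.1.1.1.1 (add F ~q3):
                            × closes — contains both q3 and ~q3.
                          branch 2.1.1.1.1.1.2 (add T q4):
                            ○ open, literals {q1=false, q3=false, q4=true, q5=true}.
                      branch 2.1.1.1.1.2 (add F (~q3 -> q4), T ~q5):
                        F (~q3 -> q4): α-rule — add T ~q3, F q4.
                        ○ open, literals {q1=false, q3=false, q4=false, q5=false}.
                  branch 2.1.1.1.2 (add F q3):
                    F ((~q3 -> q4) <-> ~q5): β-rule — branch into T (~q3 -> q4), F ~q5  //  F (~q3 -> q4), T ~q5.
                      branch 2.1.1.1.2.1 (add T (~q3 -> q4), F ~q5):
                        T (~q3 -> q4): β-rule — branch into F ~q3  //  T q4.
                          branch 2.1.1.1.2.1.1 (add F ~q3):
                            × closes — contains both q3 and ~q3.
                          branch 2.1.1.1.2.1.2 (add T q4):
                            ○ open, literals {q3=false, q4=true, q5=true}.
                      branch 2.1.1.1.2.2 (add F (~q3 -> q4), T ~q5):
                        F (~q3 -> q4): α-rule — add T ~q3, F q4.
                        ○ open, literals {q3=false, q4=false, q5=false}.
              branch 2.1.1.2 (add F q5):
                F (q1 & q3): β-rule — branch into F q1  //  F q3.
                  branch 2.1.1.2.1 (add F q1):
                    ○ open, literals {q1=false, q3=false, q5=false}.
                  branch 2.1.1.2.2 (add F q3):
                    ○ open, literals {q3=false, q5=false}.
          branch 2.1.2 (add F ~q5):
            F (((~q3 -> q4) <-> ~q5) & q5): β-rule — branch into F ((~q3 -> q4) <-> ~q5)  //  F q5.
              branch 2.1.2.1 (add F ((~q3 -> q4) <-> ~q5)):
                F ((~q3 -> q4) <-> ~q5): β-rule — branch into T (~q3 -> q4), F ~q5  //  F (~q3 -> q4), T ~q5.
                  branch 2.1.2.1.1 (add T (~q3 -> q4), F ~q5):
                    T (~q3 -> q4): β-rule — branch into F ~q3  //  T q4.
                      branch 2.1.2.1.1.1 (add F ~q3):
                        × closes — contains both q3 and ~q3.
                      branch 2.1.2.1.1.2 (add T q4):
                        ○ open, literals {q3=false, q4=true, q5=true}.
                  branch 2.1.2.1.2 (add F (~q3 -> q4), T ~q5):
                    × closes — contains both q5 and ~q5.
              branch 2.1.2.2 (add F q5):
                × closes — contains both q5 and ~q5.
      branch 2.2 (add F (q5 & ~q5)):
        F ((q1 & q3) & ~q5): β-rule — branch into F (q1 & q3)  //  F ~q5.
          branch 2.2.1 (add F (q1 & q3)):
            F (q5 & ~q5): β-rule — branch into F q5  //  F ~q5.
              branch 2.2.1.1 (add F q5):
                F (q1 & q3): β-rule — branch into F q1  //  F q3.
                  branch 2.2.1.1.1 (add F q1):
                    ○ open, literals {q1=false, q3=false, q5=false}.
                  branch 2.2.1.1.2 (add F q3):
                    ○ open, literals {q3=false, q5=false}.
              branch 2.2.1.2 (add F ~q5):
                F (q1 & q3): β-rule — branch into F q1  //  F q3.
                  branch 2.2.1.2.1 (add F q1):
                    ○ open, literals {q1=false, q3=false, q5=true}.
                  branch 2.2.1.2.2 (add F q3):
                    ○ open, literals {q3=false, q5=true}.
          branch 2.2.2 (add F ~q5):
            F (q5 & ~q5): β-rule — branch into F q5  //  F ~q5.
              branch 2.2.2.1 (add F q5):
                × closes — contains both q5 and ~q5.
              branch 2.2.2.2 (add F ~q5):
                ○ open, literals {q3=false, q5=true}.
7 branches closed, 12 open.
Each open branch fixes some atoms; the unmentioned ones are free. Counting distinct full assignments: branch {q1=false, q3=false, q4=true, q5=true} (q2) contributes 2 new; branch {q1=false, q3=false, q4=false, q5=false} (q2) contributes 2 new; branch {q3=false, q4=true, q5=true} (q2, q1) contributes 2 new; branch {q3=false, q4=false, q5=false} (q2, q1) contributes 2 new; branch {q1=false, q3=false, q5=false} (q4, q2) contributes 2 new; branch {q3=false, q5=false} (q4, q2, q1) contributes 2 new; branch {q3=false, q4=true, q5=true} (q2, q1) contributes 0 new; branch {q1=false, q3=false, q5=false} (q4, q2) contributes 0 new; branch {q3=false, q5=false} (q4, q2, q1) contributes 0 new; branch {q1=false, q3=false, q5=true} (q4, q2) contributes 2 new; branch {q3=false, q5=true} (q4, q2, q1) contributes 2 new; branch {q3=false, q5=true} (q4, q2, q1) contributes 0 new. Total: 16.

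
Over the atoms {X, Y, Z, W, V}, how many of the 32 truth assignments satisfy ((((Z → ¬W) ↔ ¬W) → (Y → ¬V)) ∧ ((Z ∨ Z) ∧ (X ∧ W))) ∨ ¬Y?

Initial set: {T (((((Z → ¬W) ↔ ¬W) → (Y → ¬V)) ∧ ((Z ∨ Z) ∧ (X ∧ W))) ∨ ¬Y)}.
T (((((Z → ¬W) ↔ ¬W) → (Y → ¬V)) ∧ ((Z ∨ Z) ∧ (X ∧ W))) ∨ ¬Y): β-rule — branch into T ((((Z → ¬W) ↔ ¬W) → (Y → ¬V)) ∧ ((Z ∨ Z) ∧ (X ∧ W)))  //  T ¬Y.
  branch 1 (add T ((((Z → ¬W) ↔ ¬W) → (Y → ¬V)) ∧ ((Z ∨ Z) ∧ (X ∧ W)))):
    T ((((Z → ¬W) ↔ ¬W) → (Y → ¬V)) ∧ ((Z ∨ Z) ∧ (X ∧ W))): α-rule — add T (((Z → ¬W) ↔ ¬W) → (Y → ¬V)), T ((Z ∨ Z) ∧ (X ∧ W)).
    T ((Z ∨ Z) ∧ (X ∧ W)): α-rule — add T (Z ∨ Z), T (X ∧ W).
    T (X ∧ W): α-rule — add T X, T W.
    T (((Z → ¬W) ↔ ¬W) → (Y → ¬V)): β-rule — branch into F ((Z → ¬W) ↔ ¬W)  //  T (Y → ¬V).
      branch 1.1 (add F ((Z → ¬W) ↔ ¬W)):
        T (Z ∨ Z): β-rule — branch into T Z  //  T Z.
          branch 1.1.1 (add T Z):
            F ((Z → ¬W) ↔ ¬W): β-rule — branch into T (Z → ¬W), F ¬W  //  F (Z → ¬W), T ¬W.
              branch 1.1.1.1 (add T (Z → ¬W), F ¬W):
                T (Z → ¬W): β-rule — branch into F Z  //  T ¬W.
                  branch 1.1.1.1.1 (add F Z):
                    × closes — contains both Z and ¬Z.
                  branch 1.1.1.1.2 (add T ¬W):
                    × closes — contains both W and ¬W.
              branch 1.1.1.2 (add F (Z → ¬W), T ¬W):
                × closes — contains both W and ¬W.
          branch 1.1.2 (add T Z):
            F ((Z → ¬W) ↔ ¬W): β-rule — branch into T (Z → ¬W), F ¬W  //  F (Z → ¬W), T ¬W.
              branch 1.1.2.1 (add T (Z → ¬W), F ¬W):
                T (Z → ¬W): β-rule — branch into F Z  //  T ¬W.
                  branch 1.1.2.1.1 (add F Z):
                    × closes — contains both Z and ¬Z.
                  branch 1.1.2.1.2 (add T ¬W):
                    × closes — contains both W and ¬W.
              branch 1.1.2.2 (add F (Z → ¬W), T ¬W):
                × closes — contains both W and ¬W.
      branch 1.2 (add T (Y → ¬V)):
        T (Z ∨ Z): β-rule — branch into T Z  //  T Z.
          branch 1.2.1 (add T Z):
            T (Y → ¬V): β-rule — branch into F Y  //  T ¬V.
              branch 1.2.1.1 (add F Y):
                ○ open, literals {W=true, X=true, Y=false, Z=true}.
              branch 1.2.1.2 (add T ¬V):
                ○ open, literals {V=false, W=true, X=true, Z=true}.
          branch 1.2.2 (add T Z):
            T (Y → ¬V): β-rule — branch into F Y  //  T ¬V.
              branch 1.2.2.1 (add F Y):
                ○ open, literals {W=true, X=true, Y=false, Z=true}.
              branch 1.2.2.2 (add T ¬V):
                ○ open, literals {V=false, W=true, X=true, Z=true}.
  branch 2 (add T ¬Y):
    ○ open, literals {Y=false}.
6 branches closed, 5 open.
Each open branch fixes some atoms; the unmentioned ones are free. Counting distinct full assignments: branch {W=true, X=true, Y=false, Z=true} (V) contributes 2 new; branch {V=false, W=true, X=true, Z=true} (Y) contributes 1 new; branch {W=true, X=true, Y=false, Z=true} (V) contributes 0 new; branch {V=false, W=true, X=true, Z=true} (Y) contributes 0 new; branch {Y=false} (X, Z, W, V) contributes 14 new. Total: 17.

17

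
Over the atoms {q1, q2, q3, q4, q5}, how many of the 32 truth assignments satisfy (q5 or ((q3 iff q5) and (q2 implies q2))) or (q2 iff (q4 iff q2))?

Initial set: {((q5 or ((q3 iff q5) and (q2 implies q2))) or (q2 iff (q4 iff q2)))}.
((q5 or ((q3 iff q5) and (q2 implies q2))) or (q2 iff (q4 iff q2))): β-rule — branch into (q5 or ((q3 iff q5) and (q2 implies q2)))  //  (q2 iff (q4 iff q2)).
  branch 1 (add (q5 or ((q3 iff q5) and (q2 implies q2)))):
    (q5 or ((q3 iff q5) and (q2 implies q2))): β-rule — branch into q5  //  ((q3 iff q5) and (q2 implies q2)).
      branch 1.1 (add q5):
        ○ open, literals {q5=true}.
      branch 1.2 (add ((q3 iff q5) and (q2 implies q2))):
        ((q3 iff q5) and (q2 implies q2)): α-rule — add (q3 iff q5), (q2 implies q2).
        (q3 iff q5): β-rule — branch into q3, q5  //  not q3, not q5.
          branch 1.2.1 (add q3, q5):
            (q2 implies q2): β-rule — branch into not q2  //  q2.
              branch 1.2.1.1 (add not q2):
                ○ open, literals {q2=false, q3=true, q5=true}.
              branch 1.2.1.2 (add q2):
                ○ open, literals {q2=true, q3=true, q5=true}.
          branch 1.2.2 (add not q3, not q5):
            (q2 implies q2): β-rule — branch into not q2  //  q2.
              branch 1.2.2.1 (add not q2):
                ○ open, literals {q2=false, q3=false, q5=false}.
              branch 1.2.2.2 (add q2):
                ○ open, literals {q2=true, q3=false, q5=false}.
  branch 2 (add (q2 iff (q4 iff q2))):
    (q2 iff (q4 iff q2)): β-rule — branch into q2, (q4 iff q2)  //  not q2, not (q4 iff q2).
      branch 2.1 (add q2, (q4 iff q2)):
        (q4 iff q2): β-rule — branch into q4, q2  //  not q4, not q2.
          branch 2.1.1 (add q4, q2):
            ○ open, literals {q2=true, q4=true}.
          branch 2.1.2 (add not q4, not q2):
            × closes — contains both q2 and not q2.
      branch 2.2 (add not q2, not (q4 iff q2)):
        not (q4 iff q2): β-rule — branch into q4, not q2  //  not q4, q2.
          branch 2.2.1 (add q4, not q2):
            ○ open, literals {q2=false, q4=true}.
          branch 2.2.2 (add not q4, q2):
            × closes — contains both q2 and not q2.
2 branches closed, 7 open.
Each open branch fixes some atoms; the unmentioned ones are free. Counting distinct full assignments: branch {q5=true} (q1, q2, q3, q4) contributes 16 new; branch {q2=false, q3=true, q5=true} (q1, q4) contributes 0 new; branch {q2=true, q3=true, q5=true} (q1, q4) contributes 0 new; branch {q2=false, q3=false, q5=false} (q1, q4) contributes 4 new; branch {q2=true, q3=false, q5=false} (q1, q4) contributes 4 new; branch {q2=true, q4=true} (q1, q3, q5) contributes 2 new; branch {q2=false, q4=true} (q1, q3, q5) contributes 2 new. Total: 28.

28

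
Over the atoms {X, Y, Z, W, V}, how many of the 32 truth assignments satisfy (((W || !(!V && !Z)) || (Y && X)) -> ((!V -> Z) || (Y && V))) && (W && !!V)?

8

Initial set: {T ((((W || !(!V && !Z)) || (Y && X)) -> ((!V -> Z) || (Y && V))) && (W && !!V))}.
T ((((W || !(!V && !Z)) || (Y && X)) -> ((!V -> Z) || (Y && V))) && (W && !!V)): α-rule — add T (((W || !(!V && !Z)) || (Y && X)) -> ((!V -> Z) || (Y && V))), T (W && !!V).
T (W && !!V): α-rule — add T W, T !!V.
T !!V: drop double negation, giving T V.
T (((W || !(!V && !Z)) || (Y && X)) -> ((!V -> Z) || (Y && V))): β-rule — branch into F ((W || !(!V && !Z)) || (Y && X))  //  T ((!V -> Z) || (Y && V)).
  branch 1 (add F ((W || !(!V && !Z)) || (Y && X))):
    F ((W || !(!V && !Z)) || (Y && X)): α-rule — add F (W || !(!V && !Z)), F (Y && X).
    F (W || !(!V && !Z)): α-rule — add F W, F !(!V && !Z).
    × closes — contains both W and !W.
  branch 2 (add T ((!V -> Z) || (Y && V))):
    T ((!V -> Z) || (Y && V)): β-rule — branch into T (!V -> Z)  //  T (Y && V).
      branch 2.1 (add T (!V -> Z)):
        T (!V -> Z): β-rule — branch into F !V  //  T Z.
          branch 2.1.1 (add F !V):
            ○ open, literals {V=T, W=T}.
          branch 2.1.2 (add T Z):
            ○ open, literals {V=T, W=T, Z=T}.
      branch 2.2 (add T (Y && V)):
        T (Y && V): α-rule — add T Y, T V.
        ○ open, literals {V=T, W=T, Y=T}.
1 branch closed, 3 open.
Each open branch fixes some atoms; the unmentioned ones are free. Counting distinct full assignments: branch {V=T, W=T} (X, Y, Z) contributes 8 new; branch {V=T, W=T, Z=T} (X, Y) contributes 0 new; branch {V=T, W=T, Y=T} (X, Z) contributes 0 new. Total: 8.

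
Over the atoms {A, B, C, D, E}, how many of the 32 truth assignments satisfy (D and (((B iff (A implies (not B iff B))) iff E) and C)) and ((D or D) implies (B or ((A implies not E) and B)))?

2

Initial set: {((D and (((B iff (A implies (not B iff B))) iff E) and C)) and ((D or D) implies (B or ((A implies not E) and B))))}.
((D and (((B iff (A implies (not B iff B))) iff E) and C)) and ((D or D) implies (B or ((A implies not E) and B)))): α-rule — add (D and (((B iff (A implies (not B iff B))) iff E) and C)), ((D or D) implies (B or ((A implies not E) and B))).
(D and (((B iff (A implies (not B iff B))) iff E) and C)): α-rule — add D, (((B iff (A implies (not B iff B))) iff E) and C).
(((B iff (A implies (not B iff B))) iff E) and C): α-rule — add ((B iff (A implies (not B iff B))) iff E), C.
((D or D) implies (B or ((A implies not E) and B))): β-rule — branch into not (D or D)  //  (B or ((A implies not E) and B)).
  branch 1 (add not (D or D)):
    not (D or D): α-rule — add not D, not D.
    × closes — contains both D and not D.
  branch 2 (add (B or ((A implies not E) and B))):
    ((B iff (A implies (not B iff B))) iff E): β-rule — branch into (B iff (A implies (not B iff B))), E  //  not (B iff (A implies (not B iff B))), not E.
      branch 2.1 (add (B iff (A implies (not B iff B))), E):
        (B or ((A implies not E) and B)): β-rule — branch into B  //  ((A implies not E) and B).
          branch 2.1.1 (add B):
            (B iff (A implies (not B iff B))): β-rule — branch into B, (A implies (not B iff B))  //  not B, not (A implies (not B iff B)).
              branch 2.1.1.1 (add B, (A implies (not B iff B))):
                (A implies (not B iff B)): β-rule — branch into not A  //  (not B iff B).
                  branch 2.1.1.1.1 (add not A):
                    ○ open, literals {A=F, B=T, C=T, D=T, E=T}.
                  branch 2.1.1.1.2 (add (not B iff B)):
                    (not B iff B): β-rule — branch into not B, B  //  not not B, not B.
                      branch 2.1.1.1.2.1 (add not B, B):
                        × closes — contains both B and not B.
                      branch 2.1.1.1.2.2 (add not not B, not B):
                        × closes — contains both B and not B.
              branch 2.1.1.2 (add not B, not (A implies (not B iff B))):
                × closes — contains both B and not B.
          branch 2.1.2 (add ((A implies not E) and B)):
            ((A implies not E) and B): α-rule — add (A implies not E), B.
            (B iff (A implies (not B iff B))): β-rule — branch into B, (A implies (not B iff B))  //  not B, not (A implies (not B iff B)).
              branch 2.1.2.1 (add B, (A implies (not B iff B))):
                (A implies not E): β-rule — branch into not A  //  not E.
                  branch 2.1.2.1.1 (add not A):
                    (A implies (not B iff B)): β-rule — branch into not A  //  (not B iff B).
                      branch 2.1.2.1.1.1 (add not A):
                        ○ open, literals {A=F, B=T, C=T, D=T, E=T}.
                      branch 2.1.2.1.1.2 (add (not B iff B)):
                        (not B iff B): β-rule — branch into not B, B  //  not not B, not B.
                          branch 2.1.2.1.1.2.1 (add not B, B):
                            × closes — contains both B and not B.
                          branch 2.1.2.1.1.2.2 (add not not B, not B):
                            × closes — contains both B and not B.
                  branch 2.1.2.1.2 (add not E):
                    × closes — contains both E and not E.
              branch 2.1.2.2 (add not B, not (A implies (not B iff B))):
                × closes — contains both B and not B.
      branch 2.2 (add not (B iff (A implies (not B iff B))), not E):
        (B or ((A implies not E) and B)): β-rule — branch into B  //  ((A implies not E) and B).
          branch 2.2.1 (add B):
            not (B iff (A implies (not B iff B))): β-rule — branch into B, not (A implies (not B iff B))  //  not B, (A implies (not B iff B)).
              branch 2.2.1.1 (add B, not (A implies (not B iff B))):
                not (A implies (not B iff B)): α-rule — add A, not (not B iff B).
                not (not B iff B): β-rule — branch into not B, not B  //  not not B, B.
                  branch 2.2.1.1.1 (add not B, not B):
                    × closes — contains both B and not B.
                  branch 2.2.1.1.2 (add not not B, B):
                    ○ open, literals {A=T, B=T, C=T, D=T, E=F}.
              branch 2.2.1.2 (add not B, (A implies (not B iff B))):
                × closes — contains both B and not B.
          branch 2.2.2 (add ((A implies not E) and B)):
            ((A implies not E) and B): α-rule — add (A implies not E), B.
            not (B iff (A implies (not B iff B))): β-rule — branch into B, not (A implies (not B iff B))  //  not B, (A implies (not B iff B)).
              branch 2.2.2.1 (add B, not (A implies (not B iff B))):
                not (A implies (not B iff B)): α-rule — add A, not (not B iff B).
                (A implies not E): β-rule — branch into not A  //  not E.
                  branch 2.2.2.1.1 (add not A):
                    × closes — contains both A and not A.
                  branch 2.2.2.1.2 (add not E):
                    not (not B iff B): β-rule — branch into not B, not B  //  not not B, B.
                      branch 2.2.2.1.2.1 (add not B, not B):
                        × closes — contains both B and not B.
                      branch 2.2.2.1.2.2 (add not not B, B):
                        ○ open, literals {A=T, B=T, C=T, D=T, E=F}.
              branch 2.2.2.2 (add not B, (A implies (not B iff B))):
                × closes — contains both B and not B.
13 branches closed, 4 open.
Each open branch fixes some atoms; the unmentioned ones are free. Counting distinct full assignments: branch {A=F, B=T, C=T, D=T, E=T} (none free) contributes 1 new; branch {A=F, B=T, C=T, D=T, E=T} (none free) contributes 0 new; branch {A=T, B=T, C=T, D=T, E=F} (none free) contributes 1 new; branch {A=T, B=T, C=T, D=T, E=F} (none free) contributes 0 new. Total: 2.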